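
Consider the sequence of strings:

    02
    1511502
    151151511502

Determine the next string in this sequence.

15115151151511502

The strings grow by a fixed prefix 15115 each time.
One more step from 151151511502 gives the answer.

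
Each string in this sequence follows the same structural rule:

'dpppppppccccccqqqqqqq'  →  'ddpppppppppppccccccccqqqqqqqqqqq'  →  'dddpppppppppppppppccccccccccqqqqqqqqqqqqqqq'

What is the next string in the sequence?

ddddpppppppppppppppppppccccccccccccqqqqqqqqqqqqqqqqqqq

The n-th term is n-1 d's then 4n-1 p's then 2n+2 c's then 4n-1 q's, where the shown terms are n = 2, 3, 4.
Setting n = 5 gives 4, 19, 12, 19 characters in each block.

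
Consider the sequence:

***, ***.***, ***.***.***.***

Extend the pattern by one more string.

Every step duplicates the string with '.' between the halves.
Doubling ***.***.***.*** with '.' between the halves:

***.***.***.***.***.***.***.***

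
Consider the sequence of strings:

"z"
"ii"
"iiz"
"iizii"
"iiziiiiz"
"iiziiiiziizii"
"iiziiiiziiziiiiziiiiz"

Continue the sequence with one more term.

iiziiiiziiziiiiziiiiziiziiiiziizii

Each term (from the third on) is the previous term followed by the one before it: term 3 = ii·z = iiz.
So term 8 is iiziiiiziiziiiiziiiiz·iiziiiiziizii.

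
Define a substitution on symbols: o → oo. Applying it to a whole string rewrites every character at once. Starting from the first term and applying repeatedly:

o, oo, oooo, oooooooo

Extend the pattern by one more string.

oooooooooooooooo

Rewriting each symbol of oooooooo: o→oo, o→oo, o→oo, o→oo, o→oo, o→oo, o→oo, o→oo, which concatenates to oo oo oo oo oo oo oo oo.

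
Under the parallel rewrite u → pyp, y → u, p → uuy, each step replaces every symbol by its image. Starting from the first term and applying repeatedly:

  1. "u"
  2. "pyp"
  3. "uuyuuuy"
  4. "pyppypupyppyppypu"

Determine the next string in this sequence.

uuyuuuyuuyuuuypypuuyuuuyuuyuuuyuuyuuuypyp

φ(pyppypupyppyppypu) expands symbol-by-symbol to uuy u uuy uuy u uuy pyp uuy u uuy uuy u uuy uuy u uuy pyp; joining the 17 pieces gives the next term.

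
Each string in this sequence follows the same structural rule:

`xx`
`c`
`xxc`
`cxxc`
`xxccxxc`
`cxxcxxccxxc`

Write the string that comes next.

xxccxxccxxcxxccxxc

Each term (from the third on) is the two preceding terms concatenated in order: term 3 = xx·c = xxc.
The next term joins xxccxxc and cxxcxxccxxc.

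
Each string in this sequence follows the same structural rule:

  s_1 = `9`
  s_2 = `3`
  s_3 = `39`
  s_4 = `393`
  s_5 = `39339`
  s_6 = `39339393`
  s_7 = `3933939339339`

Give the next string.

393393933933939339393

Each term (from the third on) is the previous term followed by the one before it: term 3 = 3·9 = 39.
Continuing: 3933939339339 · 39339393 gives term 8.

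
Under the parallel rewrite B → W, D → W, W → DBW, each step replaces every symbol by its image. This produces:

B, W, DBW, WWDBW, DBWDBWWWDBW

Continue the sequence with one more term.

Rewriting each symbol of DBWDBWWWDBW: D→W, B→W, W→DBW, D→W, B→W, W→DBW, W→DBW, W→DBW, D→W, B→W, W→DBW, which concatenates to W W DBW W W DBW DBW DBW W W DBW.

WWDBWWWDBWDBWDBWWWDBW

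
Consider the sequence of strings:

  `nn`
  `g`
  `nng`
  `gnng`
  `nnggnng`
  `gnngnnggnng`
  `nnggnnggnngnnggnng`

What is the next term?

Each term (from the third on) is the two preceding terms concatenated in order: term 3 = nn·g = nng.
So term 8 is gnngnnggnng·nnggnnggnngnnggnng.

gnngnnggnngnnggnnggnngnnggnng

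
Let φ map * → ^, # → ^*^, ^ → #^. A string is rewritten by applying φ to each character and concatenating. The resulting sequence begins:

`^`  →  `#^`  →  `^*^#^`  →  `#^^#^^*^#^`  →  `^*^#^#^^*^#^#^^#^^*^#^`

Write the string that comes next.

Rewriting the 22 symbols of ^*^#^#^^*^#^#^^#^^*^#^ one by one yields #^ ^ #^ ^*^ #^ ^*^ #^ #^ ^ #^ ^*^ #^ ^*^ #^ #^ ^*^ #^ #^ ^ #^ ^*^ #^; concatenated:

#^^#^^*^#^^*^#^#^^#^^*^#^^*^#^#^^*^#^#^^#^^*^#^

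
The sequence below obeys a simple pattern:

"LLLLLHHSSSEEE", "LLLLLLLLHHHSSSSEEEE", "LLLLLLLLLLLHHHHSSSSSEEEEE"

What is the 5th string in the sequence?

Each string has the form L^{3n-1} H^{n} S^{n+1} E^{n+1}, where the shown terms are n = 2, 3, 4.
For term 5, n = 6, so the run lengths are 17, 6, 7, 7.

LLLLLLLLLLLLLLLLLHHHHHHSSSSSSSEEEEEEE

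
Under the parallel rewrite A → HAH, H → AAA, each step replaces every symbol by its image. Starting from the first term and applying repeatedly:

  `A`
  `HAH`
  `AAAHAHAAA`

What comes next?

HAHHAHHAHAAAHAHAAAHAHHAHHAH

Rewriting each symbol of AAAHAHAAA: A→HAH, A→HAH, A→HAH, H→AAA, A→HAH, H→AAA, A→HAH, A→HAH, A→HAH, which concatenates to HAH HAH HAH AAA HAH AAA HAH HAH HAH.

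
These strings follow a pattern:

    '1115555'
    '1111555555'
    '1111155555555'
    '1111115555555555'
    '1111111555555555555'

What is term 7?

1111111115555555555555555

Each string has the form 1^{n+1} 5^{2n}, where the shown terms are n = 2, 3, 4, 5, 6.
At n = 8 the blocks have lengths 9, 16.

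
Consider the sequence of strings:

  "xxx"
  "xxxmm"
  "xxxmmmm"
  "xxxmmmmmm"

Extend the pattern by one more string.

xxxmmmmmmmm

Each term is the previous one with mm appended.
One more step from xxxmmmmmm gives the answer.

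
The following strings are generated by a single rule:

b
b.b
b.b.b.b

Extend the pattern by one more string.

s(k+1) = s(k)·.·s(k) — each term doubles the last with '.' between the halves.
One more doubling of b.b.b.b gives the answer.

b.b.b.b.b.b.b.b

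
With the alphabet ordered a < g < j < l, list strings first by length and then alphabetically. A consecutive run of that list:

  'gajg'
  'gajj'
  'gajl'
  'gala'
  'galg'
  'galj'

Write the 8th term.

Continuing the enumeration 2 steps past galj: galj → gall → (answer).

ggaa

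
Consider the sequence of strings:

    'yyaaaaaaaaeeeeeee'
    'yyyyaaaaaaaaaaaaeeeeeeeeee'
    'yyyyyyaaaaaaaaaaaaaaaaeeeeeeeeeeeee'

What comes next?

Each string has the form y^{2n-2} a^{4n} e^{3n+1}, where the shown terms are n = 2, 3, 4.
At n = 5 the blocks have lengths 8, 20, 16.

yyyyyyyyaaaaaaaaaaaaaaaaaaaaeeeeeeeeeeeeeeee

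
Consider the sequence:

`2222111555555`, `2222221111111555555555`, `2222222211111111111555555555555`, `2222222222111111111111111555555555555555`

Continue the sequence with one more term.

2222222222221111111111111111111555555555555555555

Term n consists of 2n+2 2's, followed by 4n-1 1's, followed by 3n+3 5's (n = 1, 2, …).
For the next term, n = 5, so the run lengths are 12, 19, 18.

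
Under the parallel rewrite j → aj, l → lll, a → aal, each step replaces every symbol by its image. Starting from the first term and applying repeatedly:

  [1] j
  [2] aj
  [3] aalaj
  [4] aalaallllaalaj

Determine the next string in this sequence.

φ(aalaallllaalaj) expands symbol-by-symbol to aal aal lll aal aal lll lll lll lll aal aal lll aal aj; joining the 14 pieces gives the next term.

aalaallllaalaalllllllllllllaalaallllaalaj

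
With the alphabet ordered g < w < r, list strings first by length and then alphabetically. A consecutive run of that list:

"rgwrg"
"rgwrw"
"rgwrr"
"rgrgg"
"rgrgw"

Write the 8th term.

rgrww

Continuing the enumeration 3 steps past rgrgw: rgrgw → rgrgr → rgrwg → (answer).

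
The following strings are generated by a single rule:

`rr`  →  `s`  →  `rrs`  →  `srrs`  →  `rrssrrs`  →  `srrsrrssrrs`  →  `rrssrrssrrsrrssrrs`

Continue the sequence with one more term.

Each term (from the third on) is the two preceding terms concatenated in order: term 3 = rr·s = rrs.
Continuing: srrsrrssrrs · rrssrrssrrsrrssrrs gives term 8.

srrsrrssrrsrrssrrssrrsrrssrrs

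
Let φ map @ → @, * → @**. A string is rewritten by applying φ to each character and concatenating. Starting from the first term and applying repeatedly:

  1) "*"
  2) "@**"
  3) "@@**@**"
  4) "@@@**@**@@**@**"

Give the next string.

φ(@@@**@**@@**@**) expands symbol-by-symbol to @ @ @ @** @** @ @** @** @ @ @** @** @ @** @**; joining the 15 pieces gives the next term.

@@@@**@**@@**@**@@@**@**@@**@**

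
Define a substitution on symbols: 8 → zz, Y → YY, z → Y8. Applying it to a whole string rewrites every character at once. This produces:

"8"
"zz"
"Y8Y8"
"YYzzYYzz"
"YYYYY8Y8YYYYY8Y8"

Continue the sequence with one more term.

φ(YYYYY8Y8YYYYY8Y8) expands symbol-by-symbol to YY YY YY YY YY zz YY zz YY YY YY YY YY zz YY zz; joining the 16 pieces gives the next term.

YYYYYYYYYYzzYYzzYYYYYYYYYYzzYYzz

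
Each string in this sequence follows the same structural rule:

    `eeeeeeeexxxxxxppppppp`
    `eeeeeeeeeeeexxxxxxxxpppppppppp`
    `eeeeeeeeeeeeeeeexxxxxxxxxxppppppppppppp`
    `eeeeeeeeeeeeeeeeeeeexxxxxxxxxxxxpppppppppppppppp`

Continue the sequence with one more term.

The n-th term is 4n e's then 2n+2 x's then 3n+1 p's, where the shown terms are n = 2, 3, 4, 5.
For the next term, n = 6, so the run lengths are 24, 14, 19.

eeeeeeeeeeeeeeeeeeeeeeeexxxxxxxxxxxxxxppppppppppppppppppp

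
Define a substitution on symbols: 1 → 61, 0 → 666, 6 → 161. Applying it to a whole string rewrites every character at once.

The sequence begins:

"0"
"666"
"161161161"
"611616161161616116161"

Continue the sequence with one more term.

Applying the rule to each of the 21 symbols of 611616161161616116161 gives the pieces 161 61 61 161 61 161 61 161 61 61 161 61 161 61 161 61 61 161 61 161 61, which concatenate to the answer.

161616116161161611616161161611616116161611616116161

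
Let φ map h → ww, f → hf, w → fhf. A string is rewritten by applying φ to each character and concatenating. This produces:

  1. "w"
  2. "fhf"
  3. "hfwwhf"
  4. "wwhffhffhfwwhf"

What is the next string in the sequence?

Rewriting the 14 symbols of wwhffhffhfwwhf one by one yields fhf fhf ww hf hf ww hf hf ww hf fhf fhf ww hf; concatenated:

fhffhfwwhfhfwwhfhfwwhffhffhfwwhf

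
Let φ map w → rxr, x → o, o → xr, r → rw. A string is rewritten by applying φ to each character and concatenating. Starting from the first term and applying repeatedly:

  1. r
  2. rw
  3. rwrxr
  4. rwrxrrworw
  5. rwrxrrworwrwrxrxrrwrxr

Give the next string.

φ(rwrxrrworwrwrxrxrrwrxr) expands symbol-by-symbol to rw rxr rw o rw rw rxr xr rw rxr rw rxr rw o rw o rw rw rxr rw o rw; joining the 22 pieces gives the next term.

rwrxrrworwrwrxrxrrwrxrrwrxrrworworwrwrxrrworw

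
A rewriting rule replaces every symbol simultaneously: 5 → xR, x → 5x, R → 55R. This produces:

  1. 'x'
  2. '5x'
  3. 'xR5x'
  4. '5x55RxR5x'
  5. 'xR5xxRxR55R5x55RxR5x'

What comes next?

Applying the rule to each of the 20 symbols of xR5xxRxR55R5x55RxR5x gives the pieces 5x 55R xR 5x 5x 55R 5x 55R xR xR 55R xR 5x xR xR 55R 5x 55R xR 5x, which concatenate to the answer.

5x55RxR5x5x55R5x55RxRxR55RxR5xxRxR55R5x55RxR5x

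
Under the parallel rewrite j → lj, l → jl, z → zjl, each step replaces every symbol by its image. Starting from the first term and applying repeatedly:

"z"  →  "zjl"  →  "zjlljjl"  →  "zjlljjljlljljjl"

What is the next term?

Applying the rule to each of the 15 symbols of zjlljjljlljljjl gives the pieces zjl lj jl jl lj lj jl lj jl jl lj jl lj lj jl, which concatenate to the answer.

zjlljjljlljljjlljjljlljjlljljjl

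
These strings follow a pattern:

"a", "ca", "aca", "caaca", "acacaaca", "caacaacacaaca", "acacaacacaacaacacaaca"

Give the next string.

From term 3 onward, concatenate the second-to-last term with the last: a·ca = aca, ca·aca = caaca, …
Continuing: caacaacacaaca · acacaacacaacaacacaaca gives term 8.

caacaacacaacaacacaacacaacaacacaaca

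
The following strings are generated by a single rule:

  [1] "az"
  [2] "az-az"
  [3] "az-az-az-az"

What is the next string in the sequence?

Each string is two copies of the previous one joined by '-'.
One more doubling of az-az-az-az gives the answer.

az-az-az-az-az-az-az-az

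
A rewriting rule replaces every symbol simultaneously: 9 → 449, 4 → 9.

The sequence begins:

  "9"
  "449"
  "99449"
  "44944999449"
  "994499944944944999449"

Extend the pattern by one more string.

φ(994499944944944999449) expands symbol-by-symbol to 449 449 9 9 449 449 449 9 9 449 9 9 449 9 9 449 449 449 9 9 449; joining the 21 pieces gives the next term.

4494499944944944999449994499944944944999449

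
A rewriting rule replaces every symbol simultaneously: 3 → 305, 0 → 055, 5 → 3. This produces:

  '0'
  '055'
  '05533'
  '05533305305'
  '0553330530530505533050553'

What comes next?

Applying the rule to each of the 25 symbols of 0553330530530505533050553 gives the pieces 055 3 3 305 305 305 055 3 305 055 3 305 055 3 055 3 3 305 305 055 3 055 3 3 305, which concatenate to the answer.

0553330530530505533050553305055305533305305055305533305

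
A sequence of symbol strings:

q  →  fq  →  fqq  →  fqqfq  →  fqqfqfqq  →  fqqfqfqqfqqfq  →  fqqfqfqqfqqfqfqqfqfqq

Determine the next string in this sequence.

fqqfqfqqfqqfqfqqfqfqqfqqfqfqqfqqfq

Each term (from the third on) is the previous term followed by the one before it: term 3 = fq·q = fqq.
Continuing: fqqfqfqqfqqfqfqqfqfqq · fqqfqfqqfqqfq gives term 8.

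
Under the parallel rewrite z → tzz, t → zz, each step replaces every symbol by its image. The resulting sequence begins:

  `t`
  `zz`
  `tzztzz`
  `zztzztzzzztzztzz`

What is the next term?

Rewriting the 16 symbols of zztzztzzzztzztzz one by one yields tzz tzz zz tzz tzz zz tzz tzz tzz tzz zz tzz tzz zz tzz tzz; concatenated:

tzztzzzztzztzzzztzztzztzztzzzztzztzzzztzztzz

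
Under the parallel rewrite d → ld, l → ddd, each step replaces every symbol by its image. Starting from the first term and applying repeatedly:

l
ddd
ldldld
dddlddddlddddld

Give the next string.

Rewriting the 15 symbols of dddlddddlddddld one by one yields ld ld ld ddd ld ld ld ld ddd ld ld ld ld ddd ld; concatenated:

ldldlddddldldldlddddldldldlddddld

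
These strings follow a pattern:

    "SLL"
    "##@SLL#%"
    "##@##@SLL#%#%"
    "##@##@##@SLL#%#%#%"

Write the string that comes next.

##@##@##@##@SLL#%#%#%#%

Each term wraps the previous one in ##@ on the left and #% on the right.
So the next term is ##@·##@##@##@SLL#%#%#%·#%.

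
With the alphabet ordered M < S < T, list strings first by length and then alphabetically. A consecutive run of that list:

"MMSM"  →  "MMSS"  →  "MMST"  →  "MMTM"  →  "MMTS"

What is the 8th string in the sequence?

Continuing the enumeration 3 steps past MMTS: MMTS → MMTT → MSMM → (answer).

MSMS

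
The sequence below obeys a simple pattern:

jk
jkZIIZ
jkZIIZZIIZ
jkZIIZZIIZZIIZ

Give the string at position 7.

Every step adds ZIIZ to the end: s(k+1) = s(k)·ZIIZ.
From jkZIIZZIIZZIIZ, 3 further steps: jkZIIZZIIZZIIZ → jkZIIZZIIZZIIZZIIZ → jkZIIZZIIZZIIZZIIZZIIZ → (answer).

jkZIIZZIIZZIIZZIIZZIIZZIIZ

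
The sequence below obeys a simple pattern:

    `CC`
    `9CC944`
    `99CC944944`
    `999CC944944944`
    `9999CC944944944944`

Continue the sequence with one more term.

Every step adds 9 to the front and 944 to the end of the previous string.
Applying this once more to 9999CC944944944944:

99999CC944944944944944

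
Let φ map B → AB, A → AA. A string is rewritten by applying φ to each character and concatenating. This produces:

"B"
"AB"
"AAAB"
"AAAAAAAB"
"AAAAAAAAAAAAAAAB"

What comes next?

AAAAAAAAAAAAAAAAAAAAAAAAAAAAAAAB

Replace each of the 16 characters of AAAAAAAAAAAAAAAB in place — AA AA AA AA AA AA AA AA AA AA AA AA AA AA AA AB — and concatenate.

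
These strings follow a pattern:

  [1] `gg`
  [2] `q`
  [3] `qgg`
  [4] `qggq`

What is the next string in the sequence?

From term 3 onward, concatenate the last term with the second-to-last: q·gg = qgg, qgg·q = qggq, …
The next term joins qggq and qgg.

qggqqgg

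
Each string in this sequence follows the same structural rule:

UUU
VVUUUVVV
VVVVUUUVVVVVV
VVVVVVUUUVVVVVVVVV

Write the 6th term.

VVVVVVVVVVUUUVVVVVVVVVVVVVVV

Every step adds VV to the front and VVV to the end of the previous string.
From VVVVVVUUUVVVVVVVVV, 2 further steps: VVVVVVUUUVVVVVVVVV → VVVVVVVVUUUVVVVVVVVVVVV → (answer).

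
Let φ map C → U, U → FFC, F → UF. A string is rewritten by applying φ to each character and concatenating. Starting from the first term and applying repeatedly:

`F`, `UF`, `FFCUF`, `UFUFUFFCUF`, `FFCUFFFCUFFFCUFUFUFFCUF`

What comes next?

Replace each of the 23 characters of FFCUFFFCUFFFCUFUFUFFCUF in place — UF UF U FFC UF UF UF U FFC UF UF UF U FFC UF FFC UF FFC UF UF U FFC UF — and concatenate.

UFUFUFFCUFUFUFUFFCUFUFUFUFFCUFFFCUFFFCUFUFUFFCUF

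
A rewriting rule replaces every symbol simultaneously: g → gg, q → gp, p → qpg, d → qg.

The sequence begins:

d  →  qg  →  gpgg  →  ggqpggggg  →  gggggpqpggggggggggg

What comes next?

ggggggggggqpggpqpggggggggggggggggggggggg

φ(gggggpqpggggggggggg) expands symbol-by-symbol to gg gg gg gg gg qpg gp qpg gg gg gg gg gg gg gg gg gg gg gg; joining the 19 pieces gives the next term.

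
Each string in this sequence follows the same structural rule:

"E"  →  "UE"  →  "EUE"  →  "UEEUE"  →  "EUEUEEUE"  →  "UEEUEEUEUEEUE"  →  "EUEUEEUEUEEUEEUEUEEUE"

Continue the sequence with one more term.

This is a Fibonacci-style word recurrence s(k) = s(k−2)·s(k−1): e.g. E·UE = EUE.
Continuing: UEEUEEUEUEEUE · EUEUEEUEUEEUEEUEUEEUE gives term 8.

UEEUEEUEUEEUEEUEUEEUEUEEUEEUEUEEUE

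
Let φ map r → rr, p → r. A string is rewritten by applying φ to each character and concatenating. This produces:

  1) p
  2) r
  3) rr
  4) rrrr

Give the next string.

rrrrrrrr

Rewriting each symbol of rrrr: r→rr, r→rr, r→rr, r→rr, which concatenates to rr rr rr rr.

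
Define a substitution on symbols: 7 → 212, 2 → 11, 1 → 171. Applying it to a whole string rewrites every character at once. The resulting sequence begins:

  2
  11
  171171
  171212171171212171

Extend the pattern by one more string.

17121217111171111712121711712121711117111171212171

φ(171212171171212171) expands symbol-by-symbol to 171 212 171 11 171 11 171 212 171 171 212 171 11 171 11 171 212 171; joining the 18 pieces gives the next term.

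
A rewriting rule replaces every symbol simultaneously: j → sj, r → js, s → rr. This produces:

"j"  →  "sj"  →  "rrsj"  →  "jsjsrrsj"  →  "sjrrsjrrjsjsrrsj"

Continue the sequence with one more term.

rrsjjsjsrrsjjsjssjrrsjrrjsjsrrsj

Replace each of the 16 characters of sjrrsjrrjsjsrrsj in place — rr sj js js rr sj js js sj rr sj rr js js rr sj — and concatenate.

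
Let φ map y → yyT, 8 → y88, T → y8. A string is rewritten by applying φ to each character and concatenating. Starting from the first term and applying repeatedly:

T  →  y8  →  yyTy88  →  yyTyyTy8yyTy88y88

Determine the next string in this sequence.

Applying the rule to each of the 17 symbols of yyTyyTy8yyTy88y88 gives the pieces yyT yyT y8 yyT yyT y8 yyT y88 yyT yyT y8 yyT y88 y88 yyT y88 y88, which concatenate to the answer.

yyTyyTy8yyTyyTy8yyTy88yyTyyTy8yyTy88y88yyTy88y88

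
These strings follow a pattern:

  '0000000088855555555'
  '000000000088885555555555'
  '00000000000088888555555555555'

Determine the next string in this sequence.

0000000000000088888855555555555555

Each string has the form 0^{2n+2} 8^{n} 5^{2n+2}, where the shown terms are n = 3, 4, 5.
For the next term, n = 6, so the run lengths are 14, 6, 14.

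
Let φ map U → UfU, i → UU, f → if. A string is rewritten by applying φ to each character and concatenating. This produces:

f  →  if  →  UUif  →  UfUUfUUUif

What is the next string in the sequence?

Expanding UfUUfUUUif: U→UfU, f→if, U→UfU, U→UfU, f→if, U→UfU, U→UfU, U→UfU, i→UU, f→if. Concatenated: UfU if UfU UfU if UfU UfU UfU UU if.

UfUifUfUUfUifUfUUfUUfUUUif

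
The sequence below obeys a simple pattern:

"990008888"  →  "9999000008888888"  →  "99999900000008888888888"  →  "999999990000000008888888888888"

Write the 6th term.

99999999999900000000000008888888888888888888

Term n consists of 2n 9's, followed by 2n+1 0's, followed by 3n+1 8's (n = 1, 2, …).
For term 6, n = 6, so the run lengths are 12, 13, 19.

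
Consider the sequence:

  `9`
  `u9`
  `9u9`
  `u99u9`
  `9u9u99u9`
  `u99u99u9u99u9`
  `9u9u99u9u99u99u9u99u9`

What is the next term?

From term 3 onward, concatenate the second-to-last term with the last: 9·u9 = 9u9, u9·9u9 = u99u9, …
The next term joins u99u99u9u99u9 and 9u9u99u9u99u99u9u99u9.

u99u99u9u99u99u9u99u9u99u99u9u99u9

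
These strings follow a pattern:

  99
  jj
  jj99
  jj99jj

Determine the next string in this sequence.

jj99jjjj99

This is a Fibonacci-style word recurrence s(k) = s(k−1)·s(k−2): e.g. jj·99 = jj99.
Continuing: jj99jj · jj99 gives term 5.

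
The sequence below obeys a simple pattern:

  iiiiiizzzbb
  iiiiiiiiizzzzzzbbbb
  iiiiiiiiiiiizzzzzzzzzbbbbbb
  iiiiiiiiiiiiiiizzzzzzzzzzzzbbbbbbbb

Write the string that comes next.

iiiiiiiiiiiiiiiiiizzzzzzzzzzzzzzzbbbbbbbbbb

Each string has the form i^{3n+3} z^{3n} b^{2n} (n = 1, 2, …).
For the next term, n = 5, so the run lengths are 18, 15, 10.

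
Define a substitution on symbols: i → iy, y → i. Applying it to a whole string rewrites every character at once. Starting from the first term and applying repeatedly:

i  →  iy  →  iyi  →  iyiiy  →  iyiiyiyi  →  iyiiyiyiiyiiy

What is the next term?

Rewriting the 13 symbols of iyiiyiyiiyiiy one by one yields iy i iy iy i iy i iy iy i iy iy i; concatenated:

iyiiyiyiiyiiyiyiiyiyi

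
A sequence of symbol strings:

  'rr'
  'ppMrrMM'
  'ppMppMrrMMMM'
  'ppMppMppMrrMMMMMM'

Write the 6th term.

ppMppMppMppMppMrrMMMMMMMMMM

Every step adds ppM to the front and MM to the end of the previous string.
From ppMppMppMrrMMMMMM, 2 further steps: ppMppMppMrrMMMMMM → ppMppMppMppMrrMMMMMMMM → (answer).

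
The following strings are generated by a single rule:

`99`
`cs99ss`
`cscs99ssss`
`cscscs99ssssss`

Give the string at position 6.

cscscscscs99ssssssssss

Every step adds cs to the front and ss to the end of the previous string.
From cscscs99ssssss, 2 further steps: cscscs99ssssss → cscscscs99ssssssss → (answer).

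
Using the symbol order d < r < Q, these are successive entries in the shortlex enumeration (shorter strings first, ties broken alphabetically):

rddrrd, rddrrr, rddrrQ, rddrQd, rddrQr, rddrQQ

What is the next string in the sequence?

Treat rddrQQ as a base-3 numeral over the given alphabet and add one, carrying through any trailing Q's.

rddQdd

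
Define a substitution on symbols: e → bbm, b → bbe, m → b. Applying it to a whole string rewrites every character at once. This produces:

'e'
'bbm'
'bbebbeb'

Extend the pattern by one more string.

Expanding bbebbeb: b→bbe, b→bbe, e→bbm, b→bbe, b→bbe, e→bbm, b→bbe. Concatenated: bbe bbe bbm bbe bbe bbm bbe.

bbebbebbmbbebbebbmbbe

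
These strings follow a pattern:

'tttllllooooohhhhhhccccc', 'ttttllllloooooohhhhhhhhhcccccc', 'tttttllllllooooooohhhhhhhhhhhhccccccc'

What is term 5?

Reading off run lengths: t runs 3, 4, 5; l runs 4, 5, 6; o runs 5, 6, 7; h runs 6, 9, 12; c runs 5, 6, 7 — each is linear in n, where the shown terms are n = 2, 3, 4.
At n = 6 the blocks have lengths 7, 8, 9, 18, 9.

tttttttllllllllooooooooohhhhhhhhhhhhhhhhhhccccccccc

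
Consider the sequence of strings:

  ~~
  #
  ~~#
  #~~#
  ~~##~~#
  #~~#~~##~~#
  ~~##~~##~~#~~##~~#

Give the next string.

From term 3 onward, concatenate the second-to-last term with the last: ~~·# = ~~#, #·~~# = #~~#, …
So term 8 is #~~#~~##~~#·~~##~~##~~#~~##~~#.

#~~#~~##~~#~~##~~##~~#~~##~~#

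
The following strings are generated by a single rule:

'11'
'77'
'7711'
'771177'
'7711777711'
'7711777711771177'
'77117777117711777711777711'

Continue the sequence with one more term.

Each term (from the third on) is the previous term followed by the one before it: term 3 = 77·11 = 7711.
Continuing: 77117777117711777711777711 · 7711777711771177 gives term 8.

771177771177117777117777117711777711771177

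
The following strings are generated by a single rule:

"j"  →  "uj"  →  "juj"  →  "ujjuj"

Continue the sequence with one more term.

jujujjuj

This is a Fibonacci-style word recurrence s(k) = s(k−2)·s(k−1): e.g. j·uj = juj.
The next term joins juj and ujjuj.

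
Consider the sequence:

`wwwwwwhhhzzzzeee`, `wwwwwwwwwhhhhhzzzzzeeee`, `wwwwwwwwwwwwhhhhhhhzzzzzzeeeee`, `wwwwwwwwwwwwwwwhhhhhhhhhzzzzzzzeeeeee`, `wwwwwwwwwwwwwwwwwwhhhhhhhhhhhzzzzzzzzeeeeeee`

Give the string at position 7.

wwwwwwwwwwwwwwwwwwwwwwwwhhhhhhhhhhhhhhhzzzzzzzzzzeeeeeeeee

The n-th term is 3n w's then 2n-1 h's then n+2 z's then n+1 e's, where the shown terms are n = 2, 3, 4, 5, 6.
For term 7, n = 8, so the run lengths are 24, 15, 10, 9.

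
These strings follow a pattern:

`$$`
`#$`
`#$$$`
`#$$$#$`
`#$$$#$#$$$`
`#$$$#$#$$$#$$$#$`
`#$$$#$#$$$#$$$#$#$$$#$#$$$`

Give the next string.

#$$$#$#$$$#$$$#$#$$$#$#$$$#$$$#$#$$$#$$$#$

From term 3 onward, concatenate the last term with the second-to-last: #$·$$ = #$$$, #$$$·#$ = #$$$#$, …
So term 8 is #$$$#$#$$$#$$$#$#$$$#$#$$$·#$$$#$#$$$#$$$#$.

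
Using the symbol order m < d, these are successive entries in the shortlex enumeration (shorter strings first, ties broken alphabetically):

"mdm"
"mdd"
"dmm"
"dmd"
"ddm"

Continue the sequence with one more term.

Treat ddm as a base-2 numeral over the given alphabet and add one, carrying through any trailing d's.

ddd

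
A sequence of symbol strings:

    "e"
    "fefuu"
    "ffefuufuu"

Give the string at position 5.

Each term wraps the previous one in f on the left and fuu on the right.
From ffefuufuu, 2 further steps: ffefuufuu → fffefuufuufuu → (answer).

ffffefuufuufuufuu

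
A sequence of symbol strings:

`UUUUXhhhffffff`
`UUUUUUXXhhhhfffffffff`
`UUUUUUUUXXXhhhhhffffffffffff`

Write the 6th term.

UUUUUUUUUUUUUUXXXXXXhhhhhhhhfffffffffffffffffffff

The n-th term is 2n U's then n-1 X's then n+1 h's then 3n f's, where the shown terms are n = 2, 3, 4.
Setting n = 7 gives 14, 6, 8, 21 characters in each block.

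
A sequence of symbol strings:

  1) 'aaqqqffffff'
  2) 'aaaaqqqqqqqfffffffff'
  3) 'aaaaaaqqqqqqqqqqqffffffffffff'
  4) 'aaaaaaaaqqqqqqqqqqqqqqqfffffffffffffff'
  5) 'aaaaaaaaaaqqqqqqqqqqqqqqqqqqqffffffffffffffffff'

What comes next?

Each string has the form a^{2n} q^{4n-1} f^{3n+3} (n = 1, 2, …).
At n = 6 the blocks have lengths 12, 23, 21.

aaaaaaaaaaaaqqqqqqqqqqqqqqqqqqqqqqqfffffffffffffffffffff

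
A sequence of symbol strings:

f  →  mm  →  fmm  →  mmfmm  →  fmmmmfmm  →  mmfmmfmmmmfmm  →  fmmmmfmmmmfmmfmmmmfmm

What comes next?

Each term (from the third on) is the two preceding terms concatenated in order: term 3 = f·mm = fmm.
The next term joins mmfmmfmmmmfmm and fmmmmfmmmmfmmfmmmmfmm.

mmfmmfmmmmfmmfmmmmfmmmmfmmfmmmmfmm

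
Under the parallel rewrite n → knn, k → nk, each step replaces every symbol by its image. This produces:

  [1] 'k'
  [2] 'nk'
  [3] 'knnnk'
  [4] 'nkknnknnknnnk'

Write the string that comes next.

knnnknkknnknnnkknnknnnkknnknnknnnk

Applying the rule to each of the 13 symbols of nkknnknnknnnk gives the pieces knn nk nk knn knn nk knn knn nk knn knn knn nk, which concatenate to the answer.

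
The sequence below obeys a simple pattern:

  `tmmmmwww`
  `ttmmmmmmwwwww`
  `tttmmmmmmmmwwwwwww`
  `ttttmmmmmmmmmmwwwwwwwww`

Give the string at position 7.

tttttttmmmmmmmmmmmmmmmmwwwwwwwwwwwwwww

Each string has the form t^{n} m^{2n+2} w^{2n+1} (n = 1, 2, …).
Setting n = 7 gives 7, 16, 15 characters in each block.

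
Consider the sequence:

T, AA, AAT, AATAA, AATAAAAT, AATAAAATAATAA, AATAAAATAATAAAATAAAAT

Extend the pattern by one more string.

Each term (from the third on) is the previous term followed by the one before it: term 3 = AA·T = AAT.
The next term joins AATAAAATAATAAAATAAAAT and AATAAAATAATAA.

AATAAAATAATAAAATAAAATAATAAAATAATAA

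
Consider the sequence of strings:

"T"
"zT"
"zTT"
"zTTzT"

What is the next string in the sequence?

From term 3 onward, concatenate the last term with the second-to-last: zT·T = zTT, zTT·zT = zTTzT, …
Continuing: zTTzT · zTT gives term 5.

zTTzTzTT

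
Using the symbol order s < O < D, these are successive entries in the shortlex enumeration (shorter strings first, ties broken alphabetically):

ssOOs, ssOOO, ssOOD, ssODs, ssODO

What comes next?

The successor of ssODO increments the rightmost position that isn't already D and resets every position after it to s.

ssODD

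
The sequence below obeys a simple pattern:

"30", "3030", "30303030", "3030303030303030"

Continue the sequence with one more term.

30303030303030303030303030303030

s(k+1) = s(k)·s(k) — each term doubles the last.
One more doubling of 3030303030303030 gives the answer.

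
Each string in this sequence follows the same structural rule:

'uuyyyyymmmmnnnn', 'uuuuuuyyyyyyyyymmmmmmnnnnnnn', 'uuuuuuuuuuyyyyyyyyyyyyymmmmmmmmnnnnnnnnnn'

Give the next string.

uuuuuuuuuuuuuuyyyyyyyyyyyyyyyyymmmmmmmmmmnnnnnnnnnnnnn

Reading off run lengths: u runs 2, 6, 10; y runs 5, 9, 13; m runs 4, 6, 8; n runs 4, 7, 10 — each is linear in n (n = 1, 2, …).
For the next term, n = 4, so the run lengths are 14, 17, 10, 13.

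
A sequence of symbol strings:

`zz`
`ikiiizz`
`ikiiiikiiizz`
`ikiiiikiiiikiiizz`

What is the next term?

Each term is the previous one with ikiii prepended.
So the next term is ikiii·ikiiiikiiiikiiizz.

ikiiiikiiiikiiiikiiizz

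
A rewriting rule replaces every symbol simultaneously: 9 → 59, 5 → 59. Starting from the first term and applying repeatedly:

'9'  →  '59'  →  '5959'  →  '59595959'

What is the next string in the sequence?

Rewriting each symbol of 59595959: 5→59, 9→59, 5→59, 9→59, 5→59, 9→59, 5→59, 9→59, which concatenates to 59 59 59 59 59 59 59 59.

5959595959595959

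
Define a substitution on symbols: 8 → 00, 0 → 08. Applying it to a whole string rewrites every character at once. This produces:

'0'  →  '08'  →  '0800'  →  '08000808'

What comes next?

Rewriting each symbol of 08000808: 0→08, 8→00, 0→08, 0→08, 0→08, 8→00, 0→08, 8→00, which concatenates to 08 00 08 08 08 00 08 00.

0800080808000800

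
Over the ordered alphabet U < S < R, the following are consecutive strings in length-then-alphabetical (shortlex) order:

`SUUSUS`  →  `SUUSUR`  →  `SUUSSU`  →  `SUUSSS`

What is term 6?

SUUSRU

Continuing the enumeration 2 steps past SUUSSS: SUUSSS → SUUSSR → (answer).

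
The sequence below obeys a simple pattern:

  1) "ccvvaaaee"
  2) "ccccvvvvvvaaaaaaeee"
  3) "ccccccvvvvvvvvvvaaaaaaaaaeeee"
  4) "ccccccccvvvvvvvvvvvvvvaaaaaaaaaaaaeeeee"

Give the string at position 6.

Term n consists of 2n c's, followed by 4n-2 v's, followed by 3n a's, followed by n+1 e's (n = 1, 2, …).
Setting n = 6 gives 12, 22, 18, 7 characters in each block.

ccccccccccccvvvvvvvvvvvvvvvvvvvvvvaaaaaaaaaaaaaaaaaaeeeeeee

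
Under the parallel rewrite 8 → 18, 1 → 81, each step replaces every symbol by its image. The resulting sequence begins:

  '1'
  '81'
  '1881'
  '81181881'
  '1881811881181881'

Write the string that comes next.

81181881188181181881811881181881

Replace each of the 16 characters of 1881811881181881 in place — 81 18 18 81 18 81 81 18 18 81 81 18 81 18 18 81 — and concatenate.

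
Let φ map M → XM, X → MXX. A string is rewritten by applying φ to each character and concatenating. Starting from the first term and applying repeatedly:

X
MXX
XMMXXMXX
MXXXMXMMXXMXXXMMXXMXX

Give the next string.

Applying the rule to each of the 21 symbols of MXXXMXMMXXMXXXMMXXMXX gives the pieces XM MXX MXX MXX XM MXX XM XM MXX MXX XM MXX MXX MXX XM XM MXX MXX XM MXX MXX, which concatenate to the answer.

XMMXXMXXMXXXMMXXXMXMMXXMXXXMMXXMXXMXXXMXMMXXMXXXMMXXMXX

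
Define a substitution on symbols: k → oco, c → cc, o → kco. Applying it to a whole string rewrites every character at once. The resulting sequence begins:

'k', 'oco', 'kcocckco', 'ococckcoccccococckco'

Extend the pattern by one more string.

kcocckcoccccococckcocccccccckcocckcoccccococckco

Applying the rule to each of the 20 symbols of ococckcoccccococckco gives the pieces kco cc kco cc cc oco cc kco cc cc cc cc kco cc kco cc cc oco cc kco, which concatenate to the answer.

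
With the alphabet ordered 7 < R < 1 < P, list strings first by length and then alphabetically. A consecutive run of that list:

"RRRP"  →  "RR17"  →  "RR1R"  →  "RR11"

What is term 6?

Stepping forward 2 times from RR11: RR11 → RR1P, then the target.

RRP7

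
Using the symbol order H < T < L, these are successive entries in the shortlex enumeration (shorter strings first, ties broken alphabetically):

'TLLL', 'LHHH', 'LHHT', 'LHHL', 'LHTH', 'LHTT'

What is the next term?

Find the rightmost character of LHTT below L, bump it to the next letter, and reset everything to its right to H.

LHTL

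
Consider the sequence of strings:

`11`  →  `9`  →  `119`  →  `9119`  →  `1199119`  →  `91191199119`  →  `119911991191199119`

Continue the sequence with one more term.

91191199119119911991191199119

Each term (from the third on) is the two preceding terms concatenated in order: term 3 = 11·9 = 119.
So term 8 is 91191199119·119911991191199119.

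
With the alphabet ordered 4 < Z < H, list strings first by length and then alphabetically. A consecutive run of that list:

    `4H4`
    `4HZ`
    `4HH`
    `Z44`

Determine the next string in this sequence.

Z4Z

Treat Z44 as a base-3 numeral over the given alphabet and add one, carrying through any trailing H's.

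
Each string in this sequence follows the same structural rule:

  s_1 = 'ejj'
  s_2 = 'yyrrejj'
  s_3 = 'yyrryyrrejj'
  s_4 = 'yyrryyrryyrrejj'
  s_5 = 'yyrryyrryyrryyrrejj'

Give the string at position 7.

yyrryyrryyrryyrryyrryyrrejj

Every step adds yyrr at the front: s(k+1) = yyrr·s(k).
From yyrryyrryyrryyrrejj, 2 further steps: yyrryyrryyrryyrrejj → yyrryyrryyrryyrryyrrejj → (answer).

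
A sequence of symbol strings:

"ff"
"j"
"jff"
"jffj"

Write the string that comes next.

jffjjff

From term 3 onward, concatenate the last term with the second-to-last: j·ff = jff, jff·j = jffj, …
Continuing: jffj · jff gives term 5.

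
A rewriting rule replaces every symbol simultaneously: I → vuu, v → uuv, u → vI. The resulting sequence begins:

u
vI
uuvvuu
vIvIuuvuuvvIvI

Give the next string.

uuvvuuuuvvuuvIvIuuvvIvIuuvuuvvuuuuvvuu

φ(vIvIuuvuuvvIvI) expands symbol-by-symbol to uuv vuu uuv vuu vI vI uuv vI vI uuv uuv vuu uuv vuu; joining the 14 pieces gives the next term.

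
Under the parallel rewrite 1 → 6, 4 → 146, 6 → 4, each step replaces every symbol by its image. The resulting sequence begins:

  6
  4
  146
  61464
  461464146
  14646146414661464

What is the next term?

Rewriting the 17 symbols of 14646146414661464 one by one yields 6 146 4 146 4 6 146 4 146 6 146 4 4 6 146 4 146; concatenated:

6146414646146414661464461464146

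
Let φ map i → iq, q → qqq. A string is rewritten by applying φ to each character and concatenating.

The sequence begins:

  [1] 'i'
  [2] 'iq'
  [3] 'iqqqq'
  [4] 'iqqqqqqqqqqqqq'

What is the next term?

Replace each of the 14 characters of iqqqqqqqqqqqqq in place — iq qqq qqq qqq qqq qqq qqq qqq qqq qqq qqq qqq qqq qqq — and concatenate.

iqqqqqqqqqqqqqqqqqqqqqqqqqqqqqqqqqqqqqqqq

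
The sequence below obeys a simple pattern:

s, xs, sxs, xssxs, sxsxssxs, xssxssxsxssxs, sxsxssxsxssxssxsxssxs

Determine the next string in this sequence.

xssxssxsxssxssxsxssxsxssxssxsxssxs

This is a Fibonacci-style word recurrence s(k) = s(k−2)·s(k−1): e.g. s·xs = sxs.
So term 8 is xssxssxsxssxs·sxsxssxsxssxssxsxssxs.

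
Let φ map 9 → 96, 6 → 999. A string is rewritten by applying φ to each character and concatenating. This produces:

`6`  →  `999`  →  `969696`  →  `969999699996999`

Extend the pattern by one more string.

Rewriting the 15 symbols of 969999699996999 one by one yields 96 999 96 96 96 96 999 96 96 96 96 999 96 96 96; concatenated:

969999696969699996969696999969696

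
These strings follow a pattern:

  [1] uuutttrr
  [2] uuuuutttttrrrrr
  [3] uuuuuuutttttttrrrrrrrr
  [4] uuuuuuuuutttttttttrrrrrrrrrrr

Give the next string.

uuuuuuuuuuutttttttttttrrrrrrrrrrrrrr

The n-th term is 2n+1 u's then 2n+1 t's then 3n-1 r's (n = 1, 2, …).
For the next term, n = 5, so the run lengths are 11, 11, 14.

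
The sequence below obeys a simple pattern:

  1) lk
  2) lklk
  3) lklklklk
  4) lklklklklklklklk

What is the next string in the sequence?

s(k+1) = s(k)·s(k) — each term doubles the last.
One more doubling of lklklklklklklklk gives the answer.

lklklklklklklklklklklklklklklklk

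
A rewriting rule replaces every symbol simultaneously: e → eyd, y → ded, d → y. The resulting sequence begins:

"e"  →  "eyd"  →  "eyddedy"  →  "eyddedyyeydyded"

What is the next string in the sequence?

eyddedyyeydydeddedeyddedydedyeydy

φ(eyddedyyeydyded) expands symbol-by-symbol to eyd ded y y eyd y ded ded eyd ded y ded y eyd y; joining the 15 pieces gives the next term.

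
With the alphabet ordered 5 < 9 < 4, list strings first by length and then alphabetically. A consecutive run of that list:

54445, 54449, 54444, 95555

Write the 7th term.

95595

Stepping forward 3 times from 95555: 95555 → 95559 → 95554, then the target.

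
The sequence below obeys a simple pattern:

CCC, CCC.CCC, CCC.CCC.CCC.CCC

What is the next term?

s(k+1) = s(k)·.·s(k) — each term doubles the last with '.' between the halves.
So the next term is two copies of CCC.CCC.CCC.CCC with '.' between the halves.

CCC.CCC.CCC.CCC.CCC.CCC.CCC.CCC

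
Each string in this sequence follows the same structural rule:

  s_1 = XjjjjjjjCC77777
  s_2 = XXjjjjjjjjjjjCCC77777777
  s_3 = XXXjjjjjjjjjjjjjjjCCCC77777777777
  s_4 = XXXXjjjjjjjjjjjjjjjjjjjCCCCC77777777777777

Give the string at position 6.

XXXXXXjjjjjjjjjjjjjjjjjjjjjjjjjjjCCCCCCC77777777777777777777

The n-th term is n X's then 4n+3 j's then n+1 C's then 3n+2 7's (n = 1, 2, …).
For term 6, n = 6, so the run lengths are 6, 27, 7, 20.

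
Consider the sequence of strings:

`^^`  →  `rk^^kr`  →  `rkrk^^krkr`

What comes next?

rkrkrk^^krkrkr

Every step adds rk to the front and kr to the end of the previous string.
One more step from rkrk^^krkr gives the answer.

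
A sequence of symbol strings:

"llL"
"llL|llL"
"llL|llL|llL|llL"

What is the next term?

s(k+1) = s(k)·|·s(k) — each term doubles the last with '|' between the halves.
Doubling llL|llL|llL|llL with '|' between the halves:

llL|llL|llL|llL|llL|llL|llL|llL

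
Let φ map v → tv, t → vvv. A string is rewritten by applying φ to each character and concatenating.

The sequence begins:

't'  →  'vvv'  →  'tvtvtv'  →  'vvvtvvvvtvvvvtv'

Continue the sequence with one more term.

tvtvtvvvvtvtvtvtvvvvtvtvtvtvvvvtv

φ(vvvtvvvvtvvvvtv) expands symbol-by-symbol to tv tv tv vvv tv tv tv tv vvv tv tv tv tv vvv tv; joining the 15 pieces gives the next term.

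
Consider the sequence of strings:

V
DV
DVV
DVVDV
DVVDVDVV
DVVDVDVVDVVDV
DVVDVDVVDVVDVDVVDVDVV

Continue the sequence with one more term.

From term 3 onward, concatenate the last term with the second-to-last: DV·V = DVV, DVV·DV = DVVDV, …
The next term joins DVVDVDVVDVVDVDVVDVDVV and DVVDVDVVDVVDV.

DVVDVDVVDVVDVDVVDVDVVDVVDVDVVDVVDV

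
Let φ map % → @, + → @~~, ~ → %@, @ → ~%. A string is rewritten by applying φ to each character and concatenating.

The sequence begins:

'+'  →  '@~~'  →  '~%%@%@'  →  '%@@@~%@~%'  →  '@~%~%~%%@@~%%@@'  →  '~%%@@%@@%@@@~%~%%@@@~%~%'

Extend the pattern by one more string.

Rewriting the 24 symbols of ~%%@@%@@%@@@~%~%%@@@~%~% one by one yields %@ @ @ ~% ~% @ ~% ~% @ ~% ~% ~% %@ @ %@ @ @ ~% ~% ~% %@ @ %@ @; concatenated:

%@@@~%~%@~%~%@~%~%~%%@@%@@@~%~%~%%@@%@@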